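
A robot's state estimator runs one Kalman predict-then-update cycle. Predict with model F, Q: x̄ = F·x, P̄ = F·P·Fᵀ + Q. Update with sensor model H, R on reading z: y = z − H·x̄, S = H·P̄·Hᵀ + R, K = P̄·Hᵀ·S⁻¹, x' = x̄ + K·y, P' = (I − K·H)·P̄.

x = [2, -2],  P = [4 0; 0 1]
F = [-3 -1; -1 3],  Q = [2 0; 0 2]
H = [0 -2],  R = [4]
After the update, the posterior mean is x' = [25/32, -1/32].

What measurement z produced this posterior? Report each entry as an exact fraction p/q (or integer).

z = [-1]

x̄ = F·x = [-4, -8]
P̄ = F·P·Fᵀ + Q = [39 9; 9 15]
S = H·P̄·Hᵀ + R = [64]
K = P̄·Hᵀ·S⁻¹ = [-9/32; -15/32]
x' − x̄ = [153/32, 255/32] = K·y
y = (KᵀK)⁻¹·Kᵀ·(x' − x̄) = [-17]
z = y + H·x̄ = [-17] + [16] = [-1]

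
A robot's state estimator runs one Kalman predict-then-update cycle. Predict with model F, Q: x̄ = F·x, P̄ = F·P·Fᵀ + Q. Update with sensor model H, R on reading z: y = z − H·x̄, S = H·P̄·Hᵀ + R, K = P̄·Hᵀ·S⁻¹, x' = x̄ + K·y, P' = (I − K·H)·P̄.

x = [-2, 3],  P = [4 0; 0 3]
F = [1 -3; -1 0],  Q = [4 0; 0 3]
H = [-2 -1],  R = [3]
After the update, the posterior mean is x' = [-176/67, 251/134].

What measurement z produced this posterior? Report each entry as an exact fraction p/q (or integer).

x̄ = F·x = [-11, 2]
P̄ = F·P·Fᵀ + Q = [35 -4; -4 7]
S = H·P̄·Hᵀ + R = [134]
K = P̄·Hᵀ·S⁻¹ = [-33/67; 1/134]
x' − x̄ = [561/67, -17/134] = K·y
y = (KᵀK)⁻¹·Kᵀ·(x' − x̄) = [-17]
z = y + H·x̄ = [-17] + [20] = [3]

z = [3]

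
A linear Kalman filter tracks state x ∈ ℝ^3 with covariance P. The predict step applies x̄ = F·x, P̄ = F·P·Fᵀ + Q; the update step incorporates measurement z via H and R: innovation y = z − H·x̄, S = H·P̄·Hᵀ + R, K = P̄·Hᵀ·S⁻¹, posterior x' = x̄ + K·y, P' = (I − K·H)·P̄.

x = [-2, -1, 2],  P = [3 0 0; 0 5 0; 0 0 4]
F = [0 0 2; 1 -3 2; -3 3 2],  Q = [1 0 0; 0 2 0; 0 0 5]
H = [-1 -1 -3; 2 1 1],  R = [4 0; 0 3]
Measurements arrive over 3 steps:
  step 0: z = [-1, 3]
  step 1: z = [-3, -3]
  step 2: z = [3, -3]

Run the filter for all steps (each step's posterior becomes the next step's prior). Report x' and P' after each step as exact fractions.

step 0: x̄ = F·x = [4, 5, 7]
step 0: P̄ = F·P·Fᵀ + Q = [17 16 16; 16 66 -38; 16 -38 93]
step 0: y = z − H·x̄ = [29, -17]
step 0: S = H·P̄·Hᵀ + R = [824 -387; -387 282]
step 0: K = P̄·Hᵀ·S⁻¹ = [900/27533 7679/27533; 10748/27533 20608/27533; -12935/27533 -9257/27533]
step 0: x' = x̄ + K·y = [5689/27533, 99021/27533, -25015/27533]
step 0: P' = (I − K·H)·P̄ = [34147/27533 -49012/27533 3755/27533; -49012/27533 236762/27533 -76914/27533; 3755/27533 -76914/27533 41633/27533]
step 1: x̄ = F·x = [-50030/27533, -341404/27533, 20906/2503]
step 1: P̄ = F·P·Fᵀ + Q = [194065/27533 635526/27533 -28862/2503; 635526/27533 3618663/27533 -242721/2503; -28862/2503 -242721/2503 241506/2503]
step 1: y = z − H·x̄ = [215865/27533, 128899/27533]
step 1: S = H·P̄·Hᵀ + R = [11178528/27533 -980971/27533; -980971/27533 3066402/27533]
step 1: K = P̄·Hᵀ·S⁻¹ = [38842808/1210022755 291087169/1210022755; 497357184/1210022755 1035050892/1210022755; -577985713/1210022755 -440738059/1210022755]
step 1: x' = x̄ + K·y = [-531427403/1210022755, -6258946544/1210022755, 3511659168/1210022755]
step 1: P' = (I − K·H)·P̄ = [889581313/1210022755 -836375406/1210022755 -69525713/1210022755; -836375406/1210022755 7743381897/1210022755 -2965478409/1210022755; -69525713/1210022755 -2965478409/1210022755 1782315658/1210022755]
step 2: x̄ = F·x = [7023318336/1210022755, 5053746113/242004551, -10159239087/1210022755]
step 2: P̄ = F·P·Fᵀ + Q = [8339285387/1210022755 4956616332/242004551 -10246453544/1210022755; 4956616332/242004551 24091043404/242004551 -14997664080/242004551; -10246453544/1210022755 -14997664080/242004551 71179370253/1210022755]
step 2: y = z − H·x̄ = [1088879981/242004551, -6557239283/242004551]
step 2: S = H·P̄·Hᵀ + R = [62481289072/242004551 -10668537425/242004551; -10668537425/242004551 27358333750/242004551]
step 2: K = P̄·Hᵀ·S⁻¹ = [520798048/15513235425 93578340923/387830885625; 6212916508/15513235425 5610105218536/6593125055625; -2443273309/5171078475 -795362540503/2197708351875]
step 2: x' = x̄ + K·y = [-225890193559/387830885625, -2444772307013/6593125055625, -1573151266051/2197708351875]
step 2: P' = (I − K·H)·P̄ = [284451295831/387830885625 -263985803024/387830885625 -8060588623/129276961875; -263985803024/387830885625 41745849143732/6593125055625 -5313338728436/2197708351875; -8060588623/129276961875 -5313338728436/2197708351875 1067103706703/732569450625]

step 0: x' = [5689/27533, 99021/27533, -25015/27533], P' = [34147/27533 -49012/27533 3755/27533; -49012/27533 236762/27533 -76914/27533; 3755/27533 -76914/27533 41633/27533]
step 1: x' = [-531427403/1210022755, -6258946544/1210022755, 3511659168/1210022755], P' = [889581313/1210022755 -836375406/1210022755 -69525713/1210022755; -836375406/1210022755 7743381897/1210022755 -2965478409/1210022755; -69525713/1210022755 -2965478409/1210022755 1782315658/1210022755]
step 2: x' = [-225890193559/387830885625, -2444772307013/6593125055625, -1573151266051/2197708351875], P' = [284451295831/387830885625 -263985803024/387830885625 -8060588623/129276961875; -263985803024/387830885625 41745849143732/6593125055625 -5313338728436/2197708351875; -8060588623/129276961875 -5313338728436/2197708351875 1067103706703/732569450625]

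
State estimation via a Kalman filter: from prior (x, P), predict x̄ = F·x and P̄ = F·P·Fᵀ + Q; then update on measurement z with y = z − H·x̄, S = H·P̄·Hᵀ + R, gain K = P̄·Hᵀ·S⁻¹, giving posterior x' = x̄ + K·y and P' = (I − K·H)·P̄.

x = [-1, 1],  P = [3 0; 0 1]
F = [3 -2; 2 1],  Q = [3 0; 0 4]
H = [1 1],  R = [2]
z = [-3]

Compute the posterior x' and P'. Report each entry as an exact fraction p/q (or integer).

x' = [-55/17, 14/85]
P' = [78/17 -58/17; -58/17 356/85]

x̄ = F·x = [-5, -1]
P̄ = F·P·Fᵀ + Q = [34 16; 16 17]
y = z − H·x̄ = [3]
S = H·P̄·Hᵀ + R = [85]
K = P̄·Hᵀ·S⁻¹ = [10/17; 33/85]
x' = x̄ + K·y = [-55/17, 14/85]
P' = (I − K·H)·P̄ = [78/17 -58/17; -58/17 356/85]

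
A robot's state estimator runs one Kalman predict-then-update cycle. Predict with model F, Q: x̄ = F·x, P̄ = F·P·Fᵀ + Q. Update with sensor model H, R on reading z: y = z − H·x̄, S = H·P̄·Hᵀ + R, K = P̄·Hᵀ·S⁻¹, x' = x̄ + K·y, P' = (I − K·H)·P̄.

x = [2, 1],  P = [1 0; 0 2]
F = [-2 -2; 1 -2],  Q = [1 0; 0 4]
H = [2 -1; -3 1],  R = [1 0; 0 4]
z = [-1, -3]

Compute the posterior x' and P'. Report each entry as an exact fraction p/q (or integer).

x̄ = F·x = [-6, 0]
P̄ = F·P·Fᵀ + Q = [13 6; 6 13]
y = z − H·x̄ = [11, -21]
S = H·P̄·Hᵀ + R = [42 -61; -61 98]
K = P̄·Hᵀ·S⁻¹ = [-53/395 -166/395; -403/395 -271/395]
x' = x̄ + K·y = [533/395, 1258/395]
P' = (I − K·H)·P̄ = [717/395 1487/395; 1487/395 3377/395]

x' = [533/395, 1258/395]
P' = [717/395 1487/395; 1487/395 3377/395]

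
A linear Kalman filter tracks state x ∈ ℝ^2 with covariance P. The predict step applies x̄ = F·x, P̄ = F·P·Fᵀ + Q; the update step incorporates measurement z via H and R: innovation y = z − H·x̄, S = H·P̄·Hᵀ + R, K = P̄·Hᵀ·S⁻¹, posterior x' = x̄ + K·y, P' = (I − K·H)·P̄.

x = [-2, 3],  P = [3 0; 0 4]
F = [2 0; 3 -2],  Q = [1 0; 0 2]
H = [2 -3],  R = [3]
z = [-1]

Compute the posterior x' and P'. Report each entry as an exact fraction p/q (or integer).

x̄ = F·x = [-4, -12]
P̄ = F·P·Fᵀ + Q = [13 18; 18 45]
y = z − H·x̄ = [-29]
S = H·P̄·Hᵀ + R = [244]
K = P̄·Hᵀ·S⁻¹ = [-7/61; -99/244]
x' = x̄ + K·y = [-41/61, -57/244]
P' = (I − K·H)·P̄ = [597/61 405/61; 405/61 1179/244]

x' = [-41/61, -57/244]
P' = [597/61 405/61; 405/61 1179/244]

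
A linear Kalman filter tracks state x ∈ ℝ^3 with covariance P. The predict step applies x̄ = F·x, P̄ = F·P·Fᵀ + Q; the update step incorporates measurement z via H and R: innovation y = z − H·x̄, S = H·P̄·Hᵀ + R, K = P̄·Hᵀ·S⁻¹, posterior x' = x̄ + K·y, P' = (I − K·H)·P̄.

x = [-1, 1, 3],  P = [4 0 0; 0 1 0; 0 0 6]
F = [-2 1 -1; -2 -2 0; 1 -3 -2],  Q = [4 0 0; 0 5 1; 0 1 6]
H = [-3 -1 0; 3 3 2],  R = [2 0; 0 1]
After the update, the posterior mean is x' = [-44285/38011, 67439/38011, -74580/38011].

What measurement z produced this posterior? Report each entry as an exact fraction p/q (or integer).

x̄ = F·x = [0, 0, -10]
P̄ = F·P·Fᵀ + Q = [27 14 1; 14 25 -1; 1 -1 43]
S = H·P̄·Hᵀ + R = [354 -490; -490 893]
K = P̄·Hᵀ·S⁻¹ = [-23585/76022 -1150/38011; -3481/76022 3940/38011; 20177/38011 14732/38011]
x' − x̄ = [-44285/38011, 67439/38011, 305530/38011] = K·y
y = (KᵀK)⁻¹·Kᵀ·(x' − x̄) = [2, 18]
z = y + H·x̄ = [2, 18] + [0, -20] = [2, -2]

z = [2, -2]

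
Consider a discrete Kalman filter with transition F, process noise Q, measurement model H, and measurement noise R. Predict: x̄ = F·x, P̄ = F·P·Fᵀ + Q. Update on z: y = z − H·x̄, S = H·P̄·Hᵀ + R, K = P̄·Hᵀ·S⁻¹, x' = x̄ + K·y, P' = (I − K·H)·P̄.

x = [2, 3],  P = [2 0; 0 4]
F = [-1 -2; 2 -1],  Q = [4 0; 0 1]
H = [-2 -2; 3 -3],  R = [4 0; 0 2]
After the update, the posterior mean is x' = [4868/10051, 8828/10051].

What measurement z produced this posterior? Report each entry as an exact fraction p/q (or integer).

z = [-3, -1]

x̄ = F·x = [-8, 1]
P̄ = F·P·Fᵀ + Q = [22 4; 4 13]
S = H·P̄·Hᵀ + R = [176 -54; -54 245]
K = P̄·Hᵀ·S⁻¹ = [-2456/10051 1674/10051; -2447/10051 -1647/10051]
x' − x̄ = [85276/10051, -1223/10051] = K·y
y = (KᵀK)⁻¹·Kᵀ·(x' − x̄) = [-17, 26]
z = y + H·x̄ = [-17, 26] + [14, -27] = [-3, -1]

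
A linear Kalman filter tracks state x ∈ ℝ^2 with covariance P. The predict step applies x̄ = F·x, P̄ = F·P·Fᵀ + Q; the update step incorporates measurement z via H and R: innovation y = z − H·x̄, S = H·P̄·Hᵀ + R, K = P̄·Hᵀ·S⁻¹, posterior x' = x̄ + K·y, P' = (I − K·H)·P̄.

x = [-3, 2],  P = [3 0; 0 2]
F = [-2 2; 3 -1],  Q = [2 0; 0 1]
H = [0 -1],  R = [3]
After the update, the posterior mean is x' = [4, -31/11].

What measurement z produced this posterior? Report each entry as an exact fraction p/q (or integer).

z = [2]

x̄ = F·x = [10, -11]
P̄ = F·P·Fᵀ + Q = [22 -22; -22 30]
S = H·P̄·Hᵀ + R = [33]
K = P̄·Hᵀ·S⁻¹ = [2/3; -10/11]
x' − x̄ = [-6, 90/11] = K·y
y = (KᵀK)⁻¹·Kᵀ·(x' − x̄) = [-9]
z = y + H·x̄ = [-9] + [11] = [2]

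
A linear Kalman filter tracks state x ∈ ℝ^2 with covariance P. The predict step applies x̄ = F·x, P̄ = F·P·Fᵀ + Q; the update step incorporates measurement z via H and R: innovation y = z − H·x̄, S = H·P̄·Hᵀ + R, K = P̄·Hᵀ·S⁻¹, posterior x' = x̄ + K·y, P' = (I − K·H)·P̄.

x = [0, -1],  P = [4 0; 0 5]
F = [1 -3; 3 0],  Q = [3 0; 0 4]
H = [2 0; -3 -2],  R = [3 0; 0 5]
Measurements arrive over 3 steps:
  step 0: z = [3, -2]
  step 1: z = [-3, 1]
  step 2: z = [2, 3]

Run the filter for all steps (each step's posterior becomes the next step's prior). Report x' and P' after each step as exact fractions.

step 0: x' = [17079/11449, -388/321], P' = [8004/11449 -108/107; -108/107 8/3]
step 1: x' = [-5280137/3616372, 4846219/2712279], P' = [4038825/7232744 -609840/904093; -609840/904093 5059640/2712279]
step 2: x' = [2243122651/3304210551, -2682189826/1101403517], P' = [612923353/1101403517 -741226107/1101403517; -741226107/1101403517 6158884144/3304210551]

step 0: x̄ = F·x = [3, 0]
step 0: P̄ = F·P·Fᵀ + Q = [52 12; 12 40]
step 0: y = z − H·x̄ = [-3, 7]
step 0: S = H·P̄·Hᵀ + R = [211 -360; -360 777]
step 0: K = P̄·Hᵀ·S⁻¹ = [5336/11449 -180/11449; -72/107 -148/321]
step 0: x' = x̄ + K·y = [17079/11449, -388/321]
step 0: P' = (I − K·H)·P̄ = [8004/11449 -108/107; -108/107 8/3]
step 1: x̄ = F·x = [58595/11449, 51237/11449]
step 1: P̄ = F·P·Fᵀ + Q = [386463/11449 128016/11449; 128016/11449 117832/11449]
step 1: y = z − H·x̄ = [-151537/11449, 289708/11449]
step 1: S = H·P̄·Hᵀ + R = [1580199/11449 -2830842/11449; -2830842/11449 5542932/11449]
step 1: K = P̄·Hᵀ·S⁻¹ = [1346275/3616372 -471807/7232744; -406560/904093 -926144/2712279]
step 1: x' = x̄ + K·y = [-5280137/3616372, 4846219/2712279]
step 1: P' = (I − K·H)·P̄ = [4038825/7232744 -609840/904093; -609840/904093 5059640/2712279]
step 2: x̄ = F·x = [-24665013/3616372, -15840411/3616372]
step 2: P̄ = F·P·Fᵀ + Q = [176440737/7232744 56024955/7232744; 56024955/7232744 65280401/7232744]
step 2: y = z − H·x̄ = [28281385/1808186, -94826745/3616372]
step 2: S = H·P̄·Hᵀ + R = [181865295/1808186 -641372121/3616372; -641372121/3616372 2557551417/7232744]
step 2: K = P̄·Hᵀ·S⁻¹ = [1225846706/3304210551 -71263569/1101403517; -494150738/1101403517 -1129346665/3304210551]
step 2: x' = x̄ + K·y = [2243122651/3304210551, -2682189826/1101403517]
step 2: P' = (I − K·H)·P̄ = [612923353/1101403517 -741226107/1101403517; -741226107/1101403517 6158884144/3304210551]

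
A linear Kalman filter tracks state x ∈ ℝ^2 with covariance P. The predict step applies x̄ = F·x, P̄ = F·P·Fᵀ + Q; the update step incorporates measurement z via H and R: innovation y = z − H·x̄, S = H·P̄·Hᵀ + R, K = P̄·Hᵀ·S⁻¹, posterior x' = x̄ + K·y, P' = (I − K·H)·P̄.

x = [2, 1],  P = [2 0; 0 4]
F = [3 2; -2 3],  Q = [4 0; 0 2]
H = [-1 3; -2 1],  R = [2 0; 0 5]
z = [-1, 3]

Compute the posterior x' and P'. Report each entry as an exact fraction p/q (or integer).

x' = [-6518/4231, -3513/4231]
P' = [37884/21155 15298/21155; 15298/21155 10656/21155]

x̄ = F·x = [8, -1]
P̄ = F·P·Fᵀ + Q = [38 12; 12 46]
y = z − H·x̄ = [10, 20]
S = H·P̄·Hᵀ + R = [382 130; 130 155]
K = P̄·Hᵀ·S⁻¹ = [801/4231 -12094/21155; 1667/4231 -3988/21155]
x' = x̄ + K·y = [-6518/4231, -3513/4231]
P' = (I − K·H)·P̄ = [37884/21155 15298/21155; 15298/21155 10656/21155]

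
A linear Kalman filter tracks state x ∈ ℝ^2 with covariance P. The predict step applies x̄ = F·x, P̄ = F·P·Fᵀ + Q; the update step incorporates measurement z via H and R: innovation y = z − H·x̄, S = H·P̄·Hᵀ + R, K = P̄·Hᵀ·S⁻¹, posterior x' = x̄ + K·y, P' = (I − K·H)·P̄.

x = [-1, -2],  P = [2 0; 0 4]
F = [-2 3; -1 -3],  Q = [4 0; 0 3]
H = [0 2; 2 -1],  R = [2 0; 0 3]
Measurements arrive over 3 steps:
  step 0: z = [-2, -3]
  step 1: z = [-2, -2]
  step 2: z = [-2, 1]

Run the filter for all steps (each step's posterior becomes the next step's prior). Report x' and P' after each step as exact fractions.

step 0: x' = [-7236/4081, -465/583], P' = [3376/4081 128/583; 128/583 557/1166]
step 1: x' = [-374776/364581, -224078/364581], P' = [4836236/6197877 1270369/6197877; 1270369/6197877 2869247/6197877]
step 2: x' = [851742088/4505189731, -493666286/643598533], P' = [3506863973/4505189731 131149060/643598533; 131149060/643598533 297250088/643598533]

step 0: x̄ = F·x = [-4, 7]
step 0: P̄ = F·P·Fᵀ + Q = [48 -32; -32 41]
step 0: y = z − H·x̄ = [-16, 12]
step 0: S = H·P̄·Hᵀ + R = [166 -210; -210 364]
step 0: K = P̄·Hᵀ·S⁻¹ = [128/583 1952/4081; 557/1166 -15/1166]
step 0: x' = x̄ + K·y = [-7236/4081, -465/583]
step 0: P' = (I − K·H)·P̄ = [3376/4081 128/583; 128/583 557/1166]
step 1: x̄ = F·x = [4707/4081, 17001/4081]
step 1: P̄ = F·P·Fᵀ + Q = [73243/8162 -16211/8162; -16211/8162 77081/8162]
step 1: y = z − H·x̄ = [-42164/4081, -575/4081]
step 1: S = H·P̄·Hᵀ + R = [162324/4081 -109503/4081; -109503/4081 459383/8162]
step 1: K = P̄·Hᵀ·S⁻¹ = [1270369/6197877 311189/688653; 2869247/6197877 -12167/688653]
step 1: x' = x̄ + K·y = [-374776/364581, -224078/364581]
step 1: P' = (I − K·H)·P̄ = [4836236/6197877 1270369/6197877; 1270369/6197877 2869247/6197877]
step 2: x̄ = F·x = [77318/364581, 1047010/364581]
step 2: P̄ = F·P·Fᵀ + Q = [54715247/6197877 -12339644/6197877; -12339644/6197877 56875304/6197877]
step 2: y = z − H·x̄ = [-2823182/364581, 59855/17361]
step 2: S = H·P̄·Hᵀ + R = [239896970/6197877 -7767104/295137; -7767104/295137 5455373/98379]
step 2: K = P̄·Hᵀ·S⁻¹ = [131149060/643598533 2031894842/4505189731; 297250088/643598533 -11650656/643598533]
step 2: x' = x̄ + K·y = [851742088/4505189731, -493666286/643598533]
step 2: P' = (I − K·H)·P̄ = [3506863973/4505189731 131149060/643598533; 131149060/643598533 297250088/643598533]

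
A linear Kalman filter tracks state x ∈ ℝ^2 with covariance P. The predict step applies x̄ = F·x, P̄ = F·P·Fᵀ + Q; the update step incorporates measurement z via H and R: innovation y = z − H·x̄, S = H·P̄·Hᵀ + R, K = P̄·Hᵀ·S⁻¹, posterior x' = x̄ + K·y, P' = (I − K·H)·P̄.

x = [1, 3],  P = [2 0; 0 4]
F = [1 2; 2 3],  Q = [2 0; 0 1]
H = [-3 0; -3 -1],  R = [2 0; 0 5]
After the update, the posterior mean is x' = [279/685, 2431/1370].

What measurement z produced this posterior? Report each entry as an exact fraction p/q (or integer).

z = [-1, -3]

x̄ = F·x = [7, 11]
P̄ = F·P·Fᵀ + Q = [20 28; 28 45]
S = H·P̄·Hᵀ + R = [182 264; 264 398]
K = P̄·Hᵀ·S⁻¹ = [-162/685 -44/685; 156/685 -651/1370]
x' − x̄ = [-4516/685, -12639/1370] = K·y
y = (KᵀK)⁻¹·Kᵀ·(x' − x̄) = [20, 29]
z = y + H·x̄ = [20, 29] + [-21, -32] = [-1, -3]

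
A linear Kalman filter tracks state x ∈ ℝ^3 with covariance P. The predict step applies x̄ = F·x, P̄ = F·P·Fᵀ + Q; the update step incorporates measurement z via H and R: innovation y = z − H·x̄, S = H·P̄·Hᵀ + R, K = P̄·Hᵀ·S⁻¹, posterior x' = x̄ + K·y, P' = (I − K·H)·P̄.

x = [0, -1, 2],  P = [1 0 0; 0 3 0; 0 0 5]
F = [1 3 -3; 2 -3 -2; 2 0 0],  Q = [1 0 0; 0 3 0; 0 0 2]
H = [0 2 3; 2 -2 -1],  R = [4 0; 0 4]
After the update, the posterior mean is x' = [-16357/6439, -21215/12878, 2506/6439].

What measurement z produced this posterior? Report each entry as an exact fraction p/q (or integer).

z = [-2, -2]

x̄ = F·x = [-9, -1, 0]
P̄ = F·P·Fᵀ + Q = [74 5 2; 5 54 4; 2 4 6]
S = H·P̄·Hᵀ + R = [322 -234; -234 490]
K = P̄·Hᵀ·S⁻¹ = [2479/6439 2971/6439; 8733/25756 -1191/25756; 650/6439 179/6439]
x' − x̄ = [41594/6439, -8337/12878, 2506/6439] = K·y
y = (KᵀK)⁻¹·Kᵀ·(x' − x̄) = [0, 14]
z = y + H·x̄ = [0, 14] + [-2, -16] = [-2, -2]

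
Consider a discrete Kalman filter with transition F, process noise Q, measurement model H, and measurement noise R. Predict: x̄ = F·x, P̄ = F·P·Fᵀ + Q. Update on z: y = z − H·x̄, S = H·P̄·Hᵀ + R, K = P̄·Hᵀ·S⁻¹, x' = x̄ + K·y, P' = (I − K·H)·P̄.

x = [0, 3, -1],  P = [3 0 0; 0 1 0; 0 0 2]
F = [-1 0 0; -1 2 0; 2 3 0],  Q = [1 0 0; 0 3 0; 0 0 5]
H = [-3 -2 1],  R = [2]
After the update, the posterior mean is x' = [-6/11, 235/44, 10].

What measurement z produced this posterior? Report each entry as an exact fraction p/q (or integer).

z = [1]

x̄ = F·x = [0, 6, 9]
P̄ = F·P·Fᵀ + Q = [4 3 -6; 3 10 0; -6 0 26]
S = H·P̄·Hᵀ + R = [176]
K = P̄·Hᵀ·S⁻¹ = [-3/22; -29/176; 1/4]
x' − x̄ = [-6/11, -29/44, 1] = K·y
y = (KᵀK)⁻¹·Kᵀ·(x' − x̄) = [4]
z = y + H·x̄ = [4] + [-3] = [1]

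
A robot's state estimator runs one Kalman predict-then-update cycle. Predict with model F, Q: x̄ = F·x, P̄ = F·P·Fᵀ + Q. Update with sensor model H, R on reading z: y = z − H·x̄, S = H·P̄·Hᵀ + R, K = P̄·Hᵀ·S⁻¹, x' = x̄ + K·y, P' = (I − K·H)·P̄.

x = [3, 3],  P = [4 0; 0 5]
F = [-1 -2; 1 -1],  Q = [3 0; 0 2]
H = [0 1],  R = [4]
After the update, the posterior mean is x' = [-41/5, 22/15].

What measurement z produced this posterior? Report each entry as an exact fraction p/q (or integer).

z = [2]

x̄ = F·x = [-9, 0]
P̄ = F·P·Fᵀ + Q = [27 6; 6 11]
S = H·P̄·Hᵀ + R = [15]
K = P̄·Hᵀ·S⁻¹ = [2/5; 11/15]
x' − x̄ = [4/5, 22/15] = K·y
y = (KᵀK)⁻¹·Kᵀ·(x' − x̄) = [2]
z = y + H·x̄ = [2] + [0] = [2]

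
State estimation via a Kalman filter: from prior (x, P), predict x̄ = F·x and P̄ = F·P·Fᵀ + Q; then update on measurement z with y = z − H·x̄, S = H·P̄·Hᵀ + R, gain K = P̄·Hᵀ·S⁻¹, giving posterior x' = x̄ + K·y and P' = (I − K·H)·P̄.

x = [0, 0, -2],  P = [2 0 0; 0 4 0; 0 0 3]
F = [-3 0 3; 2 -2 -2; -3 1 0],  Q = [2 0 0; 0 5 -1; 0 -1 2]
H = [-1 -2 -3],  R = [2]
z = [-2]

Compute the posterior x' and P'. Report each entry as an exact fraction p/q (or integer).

x' = [-6, 4, 0]
P' = [6074/165 -409/15 334/55; -409/15 604/15 -89/5; 334/55 -89/5 552/55]

x̄ = F·x = [-6, 4, 0]
P̄ = F·P·Fᵀ + Q = [47 -30 18; -30 41 -21; 18 -21 24]
y = z − H·x̄ = [0]
S = H·P̄·Hᵀ + R = [165]
K = P̄·Hᵀ·S⁻¹ = [-41/165; 1/15; -16/55]
x' = x̄ + K·y = [-6, 4, 0]
P' = (I − K·H)·P̄ = [6074/165 -409/15 334/55; -409/15 604/15 -89/5; 334/55 -89/5 552/55]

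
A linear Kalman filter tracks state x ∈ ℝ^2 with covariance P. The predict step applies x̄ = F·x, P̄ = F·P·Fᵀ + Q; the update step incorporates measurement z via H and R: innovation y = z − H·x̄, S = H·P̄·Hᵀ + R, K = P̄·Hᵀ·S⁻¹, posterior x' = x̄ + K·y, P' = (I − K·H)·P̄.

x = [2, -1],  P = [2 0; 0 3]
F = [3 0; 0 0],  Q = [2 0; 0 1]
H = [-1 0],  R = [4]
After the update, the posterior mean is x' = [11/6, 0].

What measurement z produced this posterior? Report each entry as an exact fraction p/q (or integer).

z = [-1]

x̄ = F·x = [6, 0]
P̄ = F·P·Fᵀ + Q = [20 0; 0 1]
S = H·P̄·Hᵀ + R = [24]
K = P̄·Hᵀ·S⁻¹ = [-5/6; 0]
x' − x̄ = [-25/6, 0] = K·y
y = (KᵀK)⁻¹·Kᵀ·(x' − x̄) = [5]
z = y + H·x̄ = [5] + [-6] = [-1]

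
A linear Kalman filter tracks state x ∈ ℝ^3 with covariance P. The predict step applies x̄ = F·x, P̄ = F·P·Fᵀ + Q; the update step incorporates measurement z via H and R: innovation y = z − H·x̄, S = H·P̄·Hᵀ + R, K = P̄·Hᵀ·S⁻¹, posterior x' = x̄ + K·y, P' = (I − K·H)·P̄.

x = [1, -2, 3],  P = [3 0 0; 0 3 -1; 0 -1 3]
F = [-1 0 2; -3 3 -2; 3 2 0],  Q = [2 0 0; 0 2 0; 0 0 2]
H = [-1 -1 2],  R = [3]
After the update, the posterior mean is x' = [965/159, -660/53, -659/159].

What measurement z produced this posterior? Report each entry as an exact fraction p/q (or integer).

x̄ = F·x = [5, -15, -1]
P̄ = F·P·Fᵀ + Q = [17 -9 -13; -9 80 -5; -13 -5 41]
S = H·P̄·Hᵀ + R = [318]
K = P̄·Hᵀ·S⁻¹ = [-17/159; -27/106; 50/159]
x' − x̄ = [170/159, 135/53, -500/159] = K·y
y = (KᵀK)⁻¹·Kᵀ·(x' − x̄) = [-10]
z = y + H·x̄ = [-10] + [8] = [-2]

z = [-2]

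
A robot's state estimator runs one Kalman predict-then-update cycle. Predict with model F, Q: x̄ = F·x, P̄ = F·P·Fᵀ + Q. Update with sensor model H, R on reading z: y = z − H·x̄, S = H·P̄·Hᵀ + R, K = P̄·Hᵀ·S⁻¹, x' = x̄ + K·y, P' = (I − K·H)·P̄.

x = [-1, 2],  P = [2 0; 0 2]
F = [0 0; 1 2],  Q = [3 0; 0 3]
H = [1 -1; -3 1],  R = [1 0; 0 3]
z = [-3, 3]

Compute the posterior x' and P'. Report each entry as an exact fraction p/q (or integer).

x̄ = F·x = [0, 3]
P̄ = F·P·Fᵀ + Q = [3 0; 0 13]
y = z − H·x̄ = [0, 0]
S = H·P̄·Hᵀ + R = [17 -22; -22 43]
K = P̄·Hᵀ·S⁻¹ = [-69/247 -87/247; -21/19 -5/19]
x' = x̄ + K·y = [0, 3]
P' = (I − K·H)·P̄ = [165/247 18/19; 18/19 39/19]

x' = [0, 3]
P' = [165/247 18/19; 18/19 39/19]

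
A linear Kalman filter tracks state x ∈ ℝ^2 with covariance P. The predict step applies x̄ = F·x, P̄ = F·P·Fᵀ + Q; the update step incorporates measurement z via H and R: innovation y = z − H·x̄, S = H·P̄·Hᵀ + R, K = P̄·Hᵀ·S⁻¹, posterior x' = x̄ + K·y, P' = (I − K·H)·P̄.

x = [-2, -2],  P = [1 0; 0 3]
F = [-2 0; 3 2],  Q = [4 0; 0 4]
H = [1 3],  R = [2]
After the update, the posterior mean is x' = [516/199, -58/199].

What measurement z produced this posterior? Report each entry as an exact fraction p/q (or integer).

z = [2]

x̄ = F·x = [4, -10]
P̄ = F·P·Fᵀ + Q = [8 -6; -6 25]
S = H·P̄·Hᵀ + R = [199]
K = P̄·Hᵀ·S⁻¹ = [-10/199; 69/199]
x' − x̄ = [-280/199, 1932/199] = K·y
y = (KᵀK)⁻¹·Kᵀ·(x' − x̄) = [28]
z = y + H·x̄ = [28] + [-26] = [2]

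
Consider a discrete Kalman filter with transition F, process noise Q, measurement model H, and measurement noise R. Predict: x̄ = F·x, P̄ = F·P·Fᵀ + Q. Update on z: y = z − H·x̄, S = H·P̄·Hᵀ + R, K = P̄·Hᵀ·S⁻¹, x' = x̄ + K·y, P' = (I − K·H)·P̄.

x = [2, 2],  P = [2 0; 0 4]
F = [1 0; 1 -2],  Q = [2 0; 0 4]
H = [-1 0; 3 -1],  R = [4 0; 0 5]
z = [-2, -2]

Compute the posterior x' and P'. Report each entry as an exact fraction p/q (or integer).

x' = [54/77, 216/77]
P' = [104/77 262/77; 262/77 971/77]

x̄ = F·x = [2, -2]
P̄ = F·P·Fᵀ + Q = [4 2; 2 22]
y = z − H·x̄ = [0, -10]
S = H·P̄·Hᵀ + R = [8 -10; -10 51]
K = P̄·Hᵀ·S⁻¹ = [-26/77 10/77; -131/154 -37/77]
x' = x̄ + K·y = [54/77, 216/77]
P' = (I − K·H)·P̄ = [104/77 262/77; 262/77 971/77]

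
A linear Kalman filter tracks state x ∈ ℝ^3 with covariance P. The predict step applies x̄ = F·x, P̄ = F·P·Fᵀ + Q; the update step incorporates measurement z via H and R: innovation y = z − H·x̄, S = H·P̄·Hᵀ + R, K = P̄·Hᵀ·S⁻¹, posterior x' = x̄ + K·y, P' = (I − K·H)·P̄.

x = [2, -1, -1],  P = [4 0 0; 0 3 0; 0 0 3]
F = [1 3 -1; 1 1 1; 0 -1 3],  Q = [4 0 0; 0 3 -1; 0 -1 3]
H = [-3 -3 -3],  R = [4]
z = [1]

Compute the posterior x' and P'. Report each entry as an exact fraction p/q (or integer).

x̄ = F·x = [0, 0, -2]
P̄ = F·P·Fᵀ + Q = [38 10 -18; 10 13 5; -18 5 33]
y = z − H·x̄ = [-5]
S = H·P̄·Hᵀ + R = [706]
K = P̄·Hᵀ·S⁻¹ = [-45/353; -42/353; -30/353]
x' = x̄ + K·y = [225/353, 210/353, -556/353]
P' = (I − K·H)·P̄ = [9364/353 -250/353 -9054/353; -250/353 1061/353 -755/353; -9054/353 -755/353 9849/353]

x' = [225/353, 210/353, -556/353]
P' = [9364/353 -250/353 -9054/353; -250/353 1061/353 -755/353; -9054/353 -755/353 9849/353]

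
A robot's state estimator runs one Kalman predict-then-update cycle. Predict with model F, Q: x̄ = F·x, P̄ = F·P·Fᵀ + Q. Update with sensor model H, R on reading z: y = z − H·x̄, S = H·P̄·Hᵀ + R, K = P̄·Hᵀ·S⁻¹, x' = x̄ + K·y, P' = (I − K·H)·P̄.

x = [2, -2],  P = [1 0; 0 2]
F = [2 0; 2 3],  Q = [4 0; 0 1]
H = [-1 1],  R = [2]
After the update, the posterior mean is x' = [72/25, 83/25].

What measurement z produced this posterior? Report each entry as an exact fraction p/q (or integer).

z = [1]

x̄ = F·x = [4, -2]
P̄ = F·P·Fᵀ + Q = [8 4; 4 23]
S = H·P̄·Hᵀ + R = [25]
K = P̄·Hᵀ·S⁻¹ = [-4/25; 19/25]
x' − x̄ = [-28/25, 133/25] = K·y
y = (KᵀK)⁻¹·Kᵀ·(x' − x̄) = [7]
z = y + H·x̄ = [7] + [-6] = [1]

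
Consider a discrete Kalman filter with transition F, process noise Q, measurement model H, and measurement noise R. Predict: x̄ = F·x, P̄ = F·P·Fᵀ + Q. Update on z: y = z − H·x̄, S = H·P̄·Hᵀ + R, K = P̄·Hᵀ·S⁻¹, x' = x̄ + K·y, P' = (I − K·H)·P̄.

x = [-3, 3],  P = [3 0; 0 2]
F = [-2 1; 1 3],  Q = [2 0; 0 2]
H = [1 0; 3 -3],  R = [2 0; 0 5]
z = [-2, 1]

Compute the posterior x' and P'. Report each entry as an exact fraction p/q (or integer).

x̄ = F·x = [9, 6]
P̄ = F·P·Fᵀ + Q = [16 0; 0 23]
y = z − H·x̄ = [-11, -8]
S = H·P̄·Hᵀ + R = [18 48; 48 356]
K = P̄·Hᵀ·S⁻¹ = [424/513 4/171; 46/57 -23/76]
x' = x̄ + K·y = [-143/513, -26/57]
P' = (I − K·H)·P̄ = [848/513 92/57; 92/57 161/76]

x' = [-143/513, -26/57]
P' = [848/513 92/57; 92/57 161/76]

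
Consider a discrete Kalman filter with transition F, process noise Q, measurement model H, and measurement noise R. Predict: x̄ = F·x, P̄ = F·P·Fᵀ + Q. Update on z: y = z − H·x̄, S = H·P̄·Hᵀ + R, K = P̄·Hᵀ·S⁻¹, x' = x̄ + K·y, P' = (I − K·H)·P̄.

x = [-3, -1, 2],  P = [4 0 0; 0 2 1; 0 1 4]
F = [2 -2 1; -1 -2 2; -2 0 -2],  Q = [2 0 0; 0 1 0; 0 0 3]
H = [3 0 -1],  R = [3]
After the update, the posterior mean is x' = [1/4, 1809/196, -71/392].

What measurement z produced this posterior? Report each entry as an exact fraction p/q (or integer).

z = [1]

x̄ = F·x = [-2, 9, 2]
P̄ = F·P·Fᵀ + Q = [26 2 -20; 2 21 -4; -20 -4 35]
S = H·P̄·Hᵀ + R = [392]
K = P̄·Hᵀ·S⁻¹ = [1/4; 5/196; -95/392]
x' − x̄ = [9/4, 45/196, -855/392] = K·y
y = (KᵀK)⁻¹·Kᵀ·(x' − x̄) = [9]
z = y + H·x̄ = [9] + [-8] = [1]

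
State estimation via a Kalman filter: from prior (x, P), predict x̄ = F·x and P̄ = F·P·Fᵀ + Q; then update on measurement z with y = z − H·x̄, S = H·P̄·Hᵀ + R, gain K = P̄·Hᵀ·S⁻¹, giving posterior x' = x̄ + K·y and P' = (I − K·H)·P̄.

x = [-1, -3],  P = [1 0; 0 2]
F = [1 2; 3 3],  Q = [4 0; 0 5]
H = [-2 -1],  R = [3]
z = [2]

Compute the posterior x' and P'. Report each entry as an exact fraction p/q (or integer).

x̄ = F·x = [-7, -12]
P̄ = F·P·Fᵀ + Q = [13 15; 15 32]
y = z − H·x̄ = [-24]
S = H·P̄·Hᵀ + R = [147]
K = P̄·Hᵀ·S⁻¹ = [-41/147; -62/147]
x' = x̄ + K·y = [-15/49, -92/49]
P' = (I − K·H)·P̄ = [230/147 -337/147; -337/147 860/147]

x' = [-15/49, -92/49]
P' = [230/147 -337/147; -337/147 860/147]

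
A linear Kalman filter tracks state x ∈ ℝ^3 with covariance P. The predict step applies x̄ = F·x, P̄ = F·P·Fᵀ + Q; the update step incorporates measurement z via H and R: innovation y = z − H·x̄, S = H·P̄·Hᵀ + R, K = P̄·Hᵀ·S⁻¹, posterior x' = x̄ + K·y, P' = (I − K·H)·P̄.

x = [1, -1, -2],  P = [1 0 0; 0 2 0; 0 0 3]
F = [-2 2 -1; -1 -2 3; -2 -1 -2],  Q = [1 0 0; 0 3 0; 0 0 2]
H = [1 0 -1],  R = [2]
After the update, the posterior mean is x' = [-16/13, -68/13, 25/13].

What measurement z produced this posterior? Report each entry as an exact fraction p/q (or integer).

z = [-3]

x̄ = F·x = [-2, -5, 3]
P̄ = F·P·Fᵀ + Q = [16 -15 6; -15 39 -12; 6 -12 20]
S = H·P̄·Hᵀ + R = [26]
K = P̄·Hᵀ·S⁻¹ = [5/13; -3/26; -7/13]
x' − x̄ = [10/13, -3/13, -14/13] = K·y
y = (KᵀK)⁻¹·Kᵀ·(x' − x̄) = [2]
z = y + H·x̄ = [2] + [-5] = [-3]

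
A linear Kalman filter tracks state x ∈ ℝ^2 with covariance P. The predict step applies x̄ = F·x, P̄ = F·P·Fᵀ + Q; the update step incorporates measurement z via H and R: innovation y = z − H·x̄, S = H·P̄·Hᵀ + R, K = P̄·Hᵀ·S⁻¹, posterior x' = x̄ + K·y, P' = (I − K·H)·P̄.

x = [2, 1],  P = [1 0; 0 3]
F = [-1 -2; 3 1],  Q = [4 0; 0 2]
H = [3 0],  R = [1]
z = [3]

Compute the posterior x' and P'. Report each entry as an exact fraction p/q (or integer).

x̄ = F·x = [-4, 7]
P̄ = F·P·Fᵀ + Q = [17 -9; -9 14]
y = z − H·x̄ = [15]
S = H·P̄·Hᵀ + R = [154]
K = P̄·Hᵀ·S⁻¹ = [51/154; -27/154]
x' = x̄ + K·y = [149/154, 673/154]
P' = (I − K·H)·P̄ = [17/154 -9/154; -9/154 1427/154]

x' = [149/154, 673/154]
P' = [17/154 -9/154; -9/154 1427/154]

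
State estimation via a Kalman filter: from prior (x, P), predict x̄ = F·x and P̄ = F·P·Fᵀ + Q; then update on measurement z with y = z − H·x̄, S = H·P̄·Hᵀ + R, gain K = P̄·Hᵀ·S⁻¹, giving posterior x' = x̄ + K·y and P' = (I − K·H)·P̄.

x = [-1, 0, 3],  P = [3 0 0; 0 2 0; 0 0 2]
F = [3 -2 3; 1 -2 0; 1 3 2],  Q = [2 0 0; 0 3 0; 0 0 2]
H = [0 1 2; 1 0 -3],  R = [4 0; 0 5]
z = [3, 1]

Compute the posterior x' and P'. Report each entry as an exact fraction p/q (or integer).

x̄ = F·x = [6, -1, 5]
P̄ = F·P·Fᵀ + Q = [55 17 9; 17 14 -9; 9 -9 31]
y = z − H·x̄ = [-6, 10]
S = H·P̄·Hᵀ + R = [106 -124; -124 285]
K = P̄·Hᵀ·S⁻¹ = [13447/14834 3654/7417; 2158/7417 2084/7417; 4689/14834 -1166/7417]
x' = x̄ + K·y = [40701/7417, 475/7417, 11358/7417]
P' = (I − K·H)·P̄ = [140601/14834 -7793/7417 34687/14834; -7793/7417 20774/7417 -6071/7417; 34687/14834 -6071/7417 15449/14834]

x' = [40701/7417, 475/7417, 11358/7417]
P' = [140601/14834 -7793/7417 34687/14834; -7793/7417 20774/7417 -6071/7417; 34687/14834 -6071/7417 15449/14834]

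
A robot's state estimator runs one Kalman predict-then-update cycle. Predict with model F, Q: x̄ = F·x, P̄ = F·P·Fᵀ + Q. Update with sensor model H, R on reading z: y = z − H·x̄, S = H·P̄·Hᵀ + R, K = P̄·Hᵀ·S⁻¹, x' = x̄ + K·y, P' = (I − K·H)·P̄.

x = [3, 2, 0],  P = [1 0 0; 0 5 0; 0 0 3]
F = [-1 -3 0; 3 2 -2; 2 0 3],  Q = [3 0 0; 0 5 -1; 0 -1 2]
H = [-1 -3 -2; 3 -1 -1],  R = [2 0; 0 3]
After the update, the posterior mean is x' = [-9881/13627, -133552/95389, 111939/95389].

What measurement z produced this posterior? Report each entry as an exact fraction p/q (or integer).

z = [3, -2]

x̄ = F·x = [-9, 13, 6]
P̄ = F·P·Fᵀ + Q = [49 -33 -2; -33 46 -13; -2 -13 33]
S = H·P̄·Hᵀ + R = [235 266; 266 707]
K = P̄·Hᵀ·S⁻¹ = [-1462/13627 4058/13627; -2963/13627 -10006/95389; -1537/13627 540/95389]
x' − x̄ = [112762/13627, -1373609/95389, -460395/95389] = K·y
y = (KᵀK)⁻¹·Kᵀ·(x' − x̄) = [45, 44]
z = y + H·x̄ = [45, 44] + [-42, -46] = [3, -2]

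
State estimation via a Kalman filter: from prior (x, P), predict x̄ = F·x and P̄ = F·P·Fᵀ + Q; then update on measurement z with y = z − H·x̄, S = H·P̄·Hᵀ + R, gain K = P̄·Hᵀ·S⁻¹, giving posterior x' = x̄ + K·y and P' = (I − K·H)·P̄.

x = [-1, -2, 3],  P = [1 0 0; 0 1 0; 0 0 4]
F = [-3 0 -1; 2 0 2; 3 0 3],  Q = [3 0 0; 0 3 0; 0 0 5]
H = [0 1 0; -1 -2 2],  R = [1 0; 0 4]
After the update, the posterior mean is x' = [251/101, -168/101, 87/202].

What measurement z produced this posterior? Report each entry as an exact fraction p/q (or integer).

x̄ = F·x = [0, 4, 6]
P̄ = F·P·Fᵀ + Q = [16 -14 -21; -14 23 30; -21 30 50]
S = H·P̄·Hᵀ + R = [24 28; 28 100]
K = P̄·Hᵀ·S⁻¹ = [-35/101 -41/202; 379/404 7/404; 323/404 39/101]
x' − x̄ = [251/101, -572/101, -1125/202] = K·y
y = (KᵀK)⁻¹·Kᵀ·(x' − x̄) = [-6, -2]
z = y + H·x̄ = [-6, -2] + [4, 4] = [-2, 2]

z = [-2, 2]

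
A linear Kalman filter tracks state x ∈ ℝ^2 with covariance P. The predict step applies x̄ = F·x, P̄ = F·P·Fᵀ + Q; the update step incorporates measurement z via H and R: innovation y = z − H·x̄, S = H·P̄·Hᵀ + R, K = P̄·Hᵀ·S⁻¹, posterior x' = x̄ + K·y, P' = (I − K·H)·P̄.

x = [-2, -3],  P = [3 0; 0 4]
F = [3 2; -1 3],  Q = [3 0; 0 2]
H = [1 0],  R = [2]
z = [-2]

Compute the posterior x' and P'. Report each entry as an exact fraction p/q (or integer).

x' = [-29/12, -31/8]
P' = [23/12 5/8; 5/8 581/16]

x̄ = F·x = [-12, -7]
P̄ = F·P·Fᵀ + Q = [46 15; 15 41]
y = z − H·x̄ = [10]
S = H·P̄·Hᵀ + R = [48]
K = P̄·Hᵀ·S⁻¹ = [23/24; 5/16]
x' = x̄ + K·y = [-29/12, -31/8]
P' = (I − K·H)·P̄ = [23/12 5/8; 5/8 581/16]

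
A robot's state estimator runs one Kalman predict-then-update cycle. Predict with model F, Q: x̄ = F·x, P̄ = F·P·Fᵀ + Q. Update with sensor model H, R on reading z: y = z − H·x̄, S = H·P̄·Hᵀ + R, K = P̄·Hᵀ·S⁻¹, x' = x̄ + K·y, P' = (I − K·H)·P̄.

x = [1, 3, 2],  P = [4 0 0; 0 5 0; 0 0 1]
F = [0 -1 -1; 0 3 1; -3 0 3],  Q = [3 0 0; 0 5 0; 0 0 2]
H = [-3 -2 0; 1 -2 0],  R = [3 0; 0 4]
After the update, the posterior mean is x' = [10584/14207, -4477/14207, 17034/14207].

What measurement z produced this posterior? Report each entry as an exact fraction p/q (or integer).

z = [-2, 2]

x̄ = F·x = [-5, 11, 3]
P̄ = F·P·Fᵀ + Q = [9 -16 -3; -16 51 3; -3 3 47]
S = H·P̄·Hᵀ + R = [96 113; 113 281]
K = P̄·Hᵀ·S⁻¹ = [-3228/14207 3371/14207; -1840/14207 -5226/14207; 1860/14207 -1203/14207]
x' − x̄ = [81619/14207, -160754/14207, -25587/14207] = K·y
y = (KᵀK)⁻¹·Kᵀ·(x' − x̄) = [5, 29]
z = y + H·x̄ = [5, 29] + [-7, -27] = [-2, 2]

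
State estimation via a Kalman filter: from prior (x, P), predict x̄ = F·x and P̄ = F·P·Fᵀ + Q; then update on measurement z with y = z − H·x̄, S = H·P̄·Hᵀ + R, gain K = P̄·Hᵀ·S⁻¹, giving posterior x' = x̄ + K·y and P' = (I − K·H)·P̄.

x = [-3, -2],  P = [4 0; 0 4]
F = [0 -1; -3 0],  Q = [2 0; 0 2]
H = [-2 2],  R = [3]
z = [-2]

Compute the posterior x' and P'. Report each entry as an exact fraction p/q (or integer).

x' = [550/179, 395/179]
P' = [930/179 912/179; 912/179 1026/179]

x̄ = F·x = [2, 9]
P̄ = F·P·Fᵀ + Q = [6 0; 0 38]
y = z − H·x̄ = [-16]
S = H·P̄·Hᵀ + R = [179]
K = P̄·Hᵀ·S⁻¹ = [-12/179; 76/179]
x' = x̄ + K·y = [550/179, 395/179]
P' = (I − K·H)·P̄ = [930/179 912/179; 912/179 1026/179]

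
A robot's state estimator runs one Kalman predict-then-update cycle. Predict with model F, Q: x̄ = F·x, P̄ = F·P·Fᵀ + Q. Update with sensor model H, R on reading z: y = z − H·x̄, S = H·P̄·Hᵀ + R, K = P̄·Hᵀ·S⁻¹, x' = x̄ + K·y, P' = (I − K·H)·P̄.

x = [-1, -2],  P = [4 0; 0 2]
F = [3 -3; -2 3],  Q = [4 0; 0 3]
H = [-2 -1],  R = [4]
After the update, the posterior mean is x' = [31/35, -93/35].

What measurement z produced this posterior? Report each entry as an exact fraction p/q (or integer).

z = [1]

x̄ = F·x = [3, -4]
P̄ = F·P·Fᵀ + Q = [58 -42; -42 37]
S = H·P̄·Hᵀ + R = [105]
K = P̄·Hᵀ·S⁻¹ = [-74/105; 47/105]
x' − x̄ = [-74/35, 47/35] = K·y
y = (KᵀK)⁻¹·Kᵀ·(x' − x̄) = [3]
z = y + H·x̄ = [3] + [-2] = [1]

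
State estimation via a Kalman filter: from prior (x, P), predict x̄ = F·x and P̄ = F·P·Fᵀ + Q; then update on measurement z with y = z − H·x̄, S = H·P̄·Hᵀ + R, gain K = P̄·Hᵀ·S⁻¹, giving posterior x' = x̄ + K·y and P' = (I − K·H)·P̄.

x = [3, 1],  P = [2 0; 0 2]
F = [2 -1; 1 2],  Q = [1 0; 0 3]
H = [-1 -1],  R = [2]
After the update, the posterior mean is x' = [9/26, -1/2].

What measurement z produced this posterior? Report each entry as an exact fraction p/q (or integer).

z = [1]

x̄ = F·x = [5, 5]
P̄ = F·P·Fᵀ + Q = [11 0; 0 13]
S = H·P̄·Hᵀ + R = [26]
K = P̄·Hᵀ·S⁻¹ = [-11/26; -1/2]
x' − x̄ = [-121/26, -11/2] = K·y
y = (KᵀK)⁻¹·Kᵀ·(x' − x̄) = [11]
z = y + H·x̄ = [11] + [-10] = [1]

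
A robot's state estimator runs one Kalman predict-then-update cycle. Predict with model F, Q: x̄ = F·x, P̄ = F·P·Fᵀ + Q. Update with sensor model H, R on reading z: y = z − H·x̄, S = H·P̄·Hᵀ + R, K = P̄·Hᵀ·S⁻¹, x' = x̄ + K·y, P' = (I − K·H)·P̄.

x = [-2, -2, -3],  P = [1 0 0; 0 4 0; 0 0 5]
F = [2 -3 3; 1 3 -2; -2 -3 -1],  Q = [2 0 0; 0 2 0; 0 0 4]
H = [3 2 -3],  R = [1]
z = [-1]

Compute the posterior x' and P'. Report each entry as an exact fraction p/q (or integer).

x̄ = F·x = [-7, -2, 13]
P̄ = F·P·Fᵀ + Q = [87 -64 17; -64 59 -28; 17 -28 49]
y = z − H·x̄ = [63]
S = H·P̄·Hᵀ + R = [723]
K = P̄·Hᵀ·S⁻¹ = [82/723; 10/723; -152/723]
x' = x̄ + K·y = [35/241, -272/241, -59/241]
P' = (I − K·H)·P̄ = [56177/723 -47092/723 24755/723; -47092/723 42557/723 -18724/723; 24755/723 -18724/723 12323/723]

x' = [35/241, -272/241, -59/241]
P' = [56177/723 -47092/723 24755/723; -47092/723 42557/723 -18724/723; 24755/723 -18724/723 12323/723]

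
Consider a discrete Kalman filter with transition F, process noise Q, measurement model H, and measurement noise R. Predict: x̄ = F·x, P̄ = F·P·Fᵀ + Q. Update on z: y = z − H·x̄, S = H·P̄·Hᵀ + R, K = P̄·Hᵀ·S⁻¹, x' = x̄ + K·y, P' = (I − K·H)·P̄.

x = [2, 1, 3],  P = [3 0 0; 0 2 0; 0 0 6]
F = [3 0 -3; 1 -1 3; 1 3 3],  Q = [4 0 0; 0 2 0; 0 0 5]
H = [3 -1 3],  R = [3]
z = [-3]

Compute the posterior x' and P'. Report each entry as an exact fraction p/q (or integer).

x' = [-6399/703, 8148/703, 8438/703]
P' = [32530/703 -24540/703 -40545/703; -24540/703 41034/703 38175/703; -40545/703 38175/703 53324/703]

x̄ = F·x = [-3, 10, 14]
P̄ = F·P·Fᵀ + Q = [85 -45 -45; -45 61 51; -45 51 80]
y = z − H·x̄ = [-26]
S = H·P̄·Hᵀ + R = [703]
K = P̄·Hᵀ·S⁻¹ = [165/703; -43/703; 54/703]
x' = x̄ + K·y = [-6399/703, 8148/703, 8438/703]
P' = (I − K·H)·P̄ = [32530/703 -24540/703 -40545/703; -24540/703 41034/703 38175/703; -40545/703 38175/703 53324/703]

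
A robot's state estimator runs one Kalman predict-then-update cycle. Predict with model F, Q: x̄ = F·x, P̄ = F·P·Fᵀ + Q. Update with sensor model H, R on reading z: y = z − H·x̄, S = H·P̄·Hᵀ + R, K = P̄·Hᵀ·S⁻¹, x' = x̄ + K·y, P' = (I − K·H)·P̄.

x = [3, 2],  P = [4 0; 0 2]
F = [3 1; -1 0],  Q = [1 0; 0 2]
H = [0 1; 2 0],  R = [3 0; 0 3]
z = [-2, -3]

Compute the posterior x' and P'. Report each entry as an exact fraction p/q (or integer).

x̄ = F·x = [11, -3]
P̄ = F·P·Fᵀ + Q = [39 -12; -12 6]
y = z − H·x̄ = [1, -25]
S = H·P̄·Hᵀ + R = [9 -24; -24 159]
K = P̄·Hᵀ·S⁻¹ = [-4/95 46/95; 42/95 -8/95]
x' = x̄ + K·y = [-109/95, -43/95]
P' = (I − K·H)·P̄ = [69/95 -12/95; -12/95 126/95]

x' = [-109/95, -43/95]
P' = [69/95 -12/95; -12/95 126/95]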